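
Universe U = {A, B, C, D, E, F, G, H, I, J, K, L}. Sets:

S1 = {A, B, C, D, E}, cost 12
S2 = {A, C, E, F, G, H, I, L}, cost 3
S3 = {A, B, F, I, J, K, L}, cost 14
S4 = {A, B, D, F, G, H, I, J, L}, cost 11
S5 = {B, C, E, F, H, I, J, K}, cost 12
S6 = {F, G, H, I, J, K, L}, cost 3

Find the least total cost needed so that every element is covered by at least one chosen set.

15

S1, S6 cover every element at cost 12 + 3 = 15.
Any cover uses at least 2 sets; among all covering selections none totals below 15.
Greedy by coverage-per-cost would pick S2, S6, S4 for 17 — worse than the optimum 15.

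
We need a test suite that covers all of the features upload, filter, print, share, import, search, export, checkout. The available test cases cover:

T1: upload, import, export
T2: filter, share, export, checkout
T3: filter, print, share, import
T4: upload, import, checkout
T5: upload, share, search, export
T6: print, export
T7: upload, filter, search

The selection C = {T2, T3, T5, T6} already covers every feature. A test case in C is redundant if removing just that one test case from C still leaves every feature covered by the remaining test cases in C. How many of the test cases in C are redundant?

Drop T2: checkout uncovered — not redundant.
Drop T3: import uncovered — not redundant.
Drop T5: upload, search uncovered — not redundant.
Drop T6: the rest still cover every feature — redundant.
1 redundant: T6.

1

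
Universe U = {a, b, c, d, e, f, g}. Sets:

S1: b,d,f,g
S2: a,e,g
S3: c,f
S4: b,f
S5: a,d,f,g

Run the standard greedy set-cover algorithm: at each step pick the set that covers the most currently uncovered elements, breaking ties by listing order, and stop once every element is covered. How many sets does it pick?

Pick 1: S1 covers 4 new elements (b, d, f, g).
Pick 2: S2 covers 2 new elements (a, e).
Pick 3: S3 covers 1 new elements (c).
Greedy uses 3 sets.

3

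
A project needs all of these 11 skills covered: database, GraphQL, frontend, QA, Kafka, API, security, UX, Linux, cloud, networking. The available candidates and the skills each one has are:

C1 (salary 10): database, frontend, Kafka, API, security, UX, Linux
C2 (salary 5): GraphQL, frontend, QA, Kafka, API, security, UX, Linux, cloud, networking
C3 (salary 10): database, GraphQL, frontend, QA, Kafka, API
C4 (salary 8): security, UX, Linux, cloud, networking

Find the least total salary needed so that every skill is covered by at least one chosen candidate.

C1, C2 cover every skill at salary 10 + 5 = 15.
Any cover uses at least 2 candidates; among all covering selections none totals below 15.

15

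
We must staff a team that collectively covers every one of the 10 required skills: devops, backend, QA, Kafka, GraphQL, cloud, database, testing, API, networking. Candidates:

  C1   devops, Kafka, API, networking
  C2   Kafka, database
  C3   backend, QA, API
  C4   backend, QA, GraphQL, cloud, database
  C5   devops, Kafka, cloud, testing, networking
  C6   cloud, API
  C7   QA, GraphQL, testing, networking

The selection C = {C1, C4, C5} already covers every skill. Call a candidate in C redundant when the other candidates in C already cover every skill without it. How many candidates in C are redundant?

0

Drop C1: API uncovered — not redundant.
Drop C4: backend, QA, GraphQL, database uncovered — not redundant.
Drop C5: testing uncovered — not redundant.
None of the candidates in C is redundant.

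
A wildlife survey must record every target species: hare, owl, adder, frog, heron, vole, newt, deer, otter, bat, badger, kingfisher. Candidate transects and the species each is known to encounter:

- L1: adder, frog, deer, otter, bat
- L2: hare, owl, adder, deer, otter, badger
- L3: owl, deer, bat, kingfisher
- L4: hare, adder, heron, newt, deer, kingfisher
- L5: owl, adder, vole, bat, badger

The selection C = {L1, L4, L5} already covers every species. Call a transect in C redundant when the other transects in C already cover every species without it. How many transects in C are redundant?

0

Drop L1: frog, otter uncovered — not redundant.
Drop L4: hare, heron, newt, kingfisher uncovered — not redundant.
Drop L5: owl, vole, badger uncovered — not redundant.
None of the transects in C is redundant.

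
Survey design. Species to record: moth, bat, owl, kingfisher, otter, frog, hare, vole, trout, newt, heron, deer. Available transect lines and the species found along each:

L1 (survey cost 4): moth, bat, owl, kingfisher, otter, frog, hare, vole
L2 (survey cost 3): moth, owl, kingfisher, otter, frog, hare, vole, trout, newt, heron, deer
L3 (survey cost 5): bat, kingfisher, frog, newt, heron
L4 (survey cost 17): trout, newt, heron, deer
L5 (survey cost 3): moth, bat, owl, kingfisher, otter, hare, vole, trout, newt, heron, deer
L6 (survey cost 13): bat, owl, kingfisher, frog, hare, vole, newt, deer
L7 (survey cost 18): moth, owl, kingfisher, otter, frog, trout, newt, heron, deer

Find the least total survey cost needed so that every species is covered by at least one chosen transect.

L2, L5 cover every species at survey cost 3 + 3 = 6.
Any cover uses at least 2 transects; among all covering selections none totals below 6.

6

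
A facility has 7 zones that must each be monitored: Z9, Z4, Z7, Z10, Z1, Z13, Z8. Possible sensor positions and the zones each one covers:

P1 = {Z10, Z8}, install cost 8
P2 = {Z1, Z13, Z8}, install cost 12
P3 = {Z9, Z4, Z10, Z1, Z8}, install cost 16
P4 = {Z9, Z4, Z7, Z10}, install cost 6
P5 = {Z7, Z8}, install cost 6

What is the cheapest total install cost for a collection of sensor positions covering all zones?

18

P2, P4 cover every zone at install cost 12 + 6 = 18.
Any cover uses at least 2 sensor positions; among all covering selections none totals below 18.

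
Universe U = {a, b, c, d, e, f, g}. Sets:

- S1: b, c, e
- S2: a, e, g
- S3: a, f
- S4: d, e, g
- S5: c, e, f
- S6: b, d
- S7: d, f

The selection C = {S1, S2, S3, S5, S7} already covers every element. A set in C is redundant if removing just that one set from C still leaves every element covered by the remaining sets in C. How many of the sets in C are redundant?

2

Drop S1: b uncovered — not redundant.
Drop S2: g uncovered — not redundant.
Drop S3: the rest still cover every element — redundant.
Drop S5: the rest still cover every element — redundant.
Drop S7: d uncovered — not redundant.
2 redundant: S3, S5.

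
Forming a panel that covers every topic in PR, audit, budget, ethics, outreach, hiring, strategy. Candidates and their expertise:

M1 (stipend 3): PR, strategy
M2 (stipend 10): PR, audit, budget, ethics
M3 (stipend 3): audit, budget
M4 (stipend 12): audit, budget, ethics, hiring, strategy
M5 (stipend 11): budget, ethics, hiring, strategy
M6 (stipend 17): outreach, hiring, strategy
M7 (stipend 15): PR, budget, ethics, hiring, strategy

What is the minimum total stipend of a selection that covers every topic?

27

M2, M6 cover every topic at stipend 10 + 17 = 27.
Any cover uses at least 2 members; among all covering selections none totals below 27.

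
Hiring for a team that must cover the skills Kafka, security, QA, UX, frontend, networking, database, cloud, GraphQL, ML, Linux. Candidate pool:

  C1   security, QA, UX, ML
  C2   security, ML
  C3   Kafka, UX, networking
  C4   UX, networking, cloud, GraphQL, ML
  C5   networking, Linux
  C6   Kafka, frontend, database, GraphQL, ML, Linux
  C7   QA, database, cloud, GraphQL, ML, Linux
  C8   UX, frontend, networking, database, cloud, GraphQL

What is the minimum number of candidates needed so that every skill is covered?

3

C1, C4, C6 together cover {Kafka, security, QA, UX, frontend, networking, database, cloud, GraphQL, ML, Linux} — every skill.
No 2 of the 8 candidates cover everything (all 28 pairs fall short), so 3 is minimum.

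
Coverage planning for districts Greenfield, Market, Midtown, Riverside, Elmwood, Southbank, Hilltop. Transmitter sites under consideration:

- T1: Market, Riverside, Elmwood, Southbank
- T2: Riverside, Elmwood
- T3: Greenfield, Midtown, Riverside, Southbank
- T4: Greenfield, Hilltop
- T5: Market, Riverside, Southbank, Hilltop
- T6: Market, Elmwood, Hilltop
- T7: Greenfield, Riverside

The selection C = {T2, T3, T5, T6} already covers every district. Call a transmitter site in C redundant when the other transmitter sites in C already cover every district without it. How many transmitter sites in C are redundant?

3

Drop T2: the rest still cover every district — redundant.
Drop T3: Greenfield, Midtown uncovered — not redundant.
Drop T5: the rest still cover every district — redundant.
Drop T6: the rest still cover every district — redundant.
3 redundant: T2, T5, T6.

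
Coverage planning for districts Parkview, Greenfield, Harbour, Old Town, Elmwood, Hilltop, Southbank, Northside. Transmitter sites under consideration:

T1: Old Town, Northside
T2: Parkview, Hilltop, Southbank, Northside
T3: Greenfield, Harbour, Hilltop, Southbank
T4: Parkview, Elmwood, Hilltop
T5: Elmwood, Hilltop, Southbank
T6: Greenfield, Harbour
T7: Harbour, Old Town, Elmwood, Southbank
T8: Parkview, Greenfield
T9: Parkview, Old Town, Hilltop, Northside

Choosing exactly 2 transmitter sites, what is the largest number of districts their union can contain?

Choosing T2, T7 covers {Parkview, Harbour, Old Town, Elmwood, Hilltop, Southbank, Northside} — 7 districts.
No choice of 2 transmitter sites does better; here Greenfield is left uncovered.

7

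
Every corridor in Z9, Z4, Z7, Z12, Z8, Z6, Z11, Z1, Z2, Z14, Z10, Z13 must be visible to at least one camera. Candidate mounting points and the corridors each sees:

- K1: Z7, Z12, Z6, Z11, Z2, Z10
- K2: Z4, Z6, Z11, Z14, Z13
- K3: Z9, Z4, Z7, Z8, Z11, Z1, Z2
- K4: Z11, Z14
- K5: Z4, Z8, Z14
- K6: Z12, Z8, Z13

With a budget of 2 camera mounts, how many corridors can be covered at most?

10

Choosing K1, K3 covers {Z9, Z4, Z7, Z12, Z8, Z6, Z11, Z1, Z2, Z10} — 10 corridors.
No choice of 2 camera mounts does better; here Z14, Z13 are left uncovered.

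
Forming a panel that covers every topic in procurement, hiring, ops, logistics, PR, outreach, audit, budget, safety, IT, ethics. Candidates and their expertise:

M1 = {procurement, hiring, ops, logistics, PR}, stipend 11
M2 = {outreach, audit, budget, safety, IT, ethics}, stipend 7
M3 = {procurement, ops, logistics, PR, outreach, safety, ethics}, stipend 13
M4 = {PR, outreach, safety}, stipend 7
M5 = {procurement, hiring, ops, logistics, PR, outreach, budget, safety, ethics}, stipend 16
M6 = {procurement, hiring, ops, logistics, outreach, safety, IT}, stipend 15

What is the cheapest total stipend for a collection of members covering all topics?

M1, M2 cover every topic at stipend 11 + 7 = 18.
Any cover uses at least 2 members; among all covering selections none totals below 18.

18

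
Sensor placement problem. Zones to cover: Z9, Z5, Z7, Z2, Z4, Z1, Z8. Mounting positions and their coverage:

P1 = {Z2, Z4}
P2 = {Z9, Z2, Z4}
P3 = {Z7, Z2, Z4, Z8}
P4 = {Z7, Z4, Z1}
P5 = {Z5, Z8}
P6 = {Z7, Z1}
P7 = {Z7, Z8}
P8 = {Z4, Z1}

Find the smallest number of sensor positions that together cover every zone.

P2, P4, P5 together cover {Z9, Z5, Z7, Z2, Z4, Z1, Z8} — every zone.
No 2 of the 8 sensor positions cover everything (all 28 pairs fall short), so 3 is minimum.
Greedy (largest uncovered first) would take P3, P2, P4, P5 — 4 sensor positions — but 3 suffice.

3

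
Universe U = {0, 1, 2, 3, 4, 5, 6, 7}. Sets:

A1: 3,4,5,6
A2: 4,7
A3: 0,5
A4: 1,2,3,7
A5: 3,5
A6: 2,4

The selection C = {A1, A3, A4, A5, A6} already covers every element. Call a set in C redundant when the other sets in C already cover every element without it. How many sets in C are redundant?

Drop A1: 6 uncovered — not redundant.
Drop A3: 0 uncovered — not redundant.
Drop A4: 1, 7 uncovered — not redundant.
Drop A5: the rest still cover every element — redundant.
Drop A6: the rest still cover every element — redundant.
2 redundant: A5, A6.

2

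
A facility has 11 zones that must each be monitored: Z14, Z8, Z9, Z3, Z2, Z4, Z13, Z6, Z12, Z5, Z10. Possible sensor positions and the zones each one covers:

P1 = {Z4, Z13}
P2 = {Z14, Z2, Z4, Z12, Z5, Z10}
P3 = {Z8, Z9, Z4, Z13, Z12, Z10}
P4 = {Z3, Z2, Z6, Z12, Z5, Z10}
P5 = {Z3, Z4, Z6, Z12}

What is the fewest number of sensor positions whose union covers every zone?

3

P2, P3, P4 together cover {Z14, Z8, Z9, Z3, Z2, Z4, Z13, Z6, Z12, Z5, Z10} — every zone.
No 2 of the 5 sensor positions cover everything (all 10 pairs fall short), so 3 is minimum.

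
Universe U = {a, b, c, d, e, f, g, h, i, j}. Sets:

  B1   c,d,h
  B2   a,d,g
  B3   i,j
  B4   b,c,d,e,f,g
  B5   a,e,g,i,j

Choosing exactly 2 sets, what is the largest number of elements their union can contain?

Choosing B4, B5 covers {a, b, c, d, e, f, g, i, j} — 9 elements.
No choice of 2 sets does better; here h is left uncovered.

9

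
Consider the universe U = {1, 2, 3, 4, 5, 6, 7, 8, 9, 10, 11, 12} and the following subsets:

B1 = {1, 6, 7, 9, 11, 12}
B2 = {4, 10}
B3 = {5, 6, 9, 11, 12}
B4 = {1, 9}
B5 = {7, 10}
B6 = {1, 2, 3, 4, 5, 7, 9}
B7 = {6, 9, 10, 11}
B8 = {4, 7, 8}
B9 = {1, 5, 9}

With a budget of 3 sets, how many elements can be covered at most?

Choosing B1, B2, B6 covers {1, 2, 3, 4, 5, 6, 7, 9, 10, 11, 12} — 11 elements.
No choice of 3 sets does better; here 8 is left uncovered.

11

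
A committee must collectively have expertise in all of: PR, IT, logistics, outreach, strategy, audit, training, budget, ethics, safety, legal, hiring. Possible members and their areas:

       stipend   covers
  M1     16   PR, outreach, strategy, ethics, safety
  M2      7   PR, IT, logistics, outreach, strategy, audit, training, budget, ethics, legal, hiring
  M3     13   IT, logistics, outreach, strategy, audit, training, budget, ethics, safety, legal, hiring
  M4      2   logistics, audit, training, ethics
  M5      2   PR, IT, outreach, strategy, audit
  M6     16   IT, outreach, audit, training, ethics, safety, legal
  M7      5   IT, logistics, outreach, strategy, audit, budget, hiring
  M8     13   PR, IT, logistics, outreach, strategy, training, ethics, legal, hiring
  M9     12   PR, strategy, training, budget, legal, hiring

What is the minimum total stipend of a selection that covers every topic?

15

M3, M5 cover every topic at stipend 13 + 2 = 15.
Any cover uses at least 2 members; among all covering selections none totals below 15.
Greedy by coverage-per-stipend would pick M5, M4, M2, M3 for 24 — worse than the optimum 15.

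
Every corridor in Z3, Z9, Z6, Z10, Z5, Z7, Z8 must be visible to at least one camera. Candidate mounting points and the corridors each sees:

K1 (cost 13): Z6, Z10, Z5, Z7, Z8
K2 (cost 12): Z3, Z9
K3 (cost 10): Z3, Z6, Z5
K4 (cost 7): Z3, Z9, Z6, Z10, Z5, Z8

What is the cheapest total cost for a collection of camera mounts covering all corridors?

K1, K4 cover every corridor at cost 13 + 7 = 20.
Any cover uses at least 2 camera mounts; among all covering selections none totals below 20.

20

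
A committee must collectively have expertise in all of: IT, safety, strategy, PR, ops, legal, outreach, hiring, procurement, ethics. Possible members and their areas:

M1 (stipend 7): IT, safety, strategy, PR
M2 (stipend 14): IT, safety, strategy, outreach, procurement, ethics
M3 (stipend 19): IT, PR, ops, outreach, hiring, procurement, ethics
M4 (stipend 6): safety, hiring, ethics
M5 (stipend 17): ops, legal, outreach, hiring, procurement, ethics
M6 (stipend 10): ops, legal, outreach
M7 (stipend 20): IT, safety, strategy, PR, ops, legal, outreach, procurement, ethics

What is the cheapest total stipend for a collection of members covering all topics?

24

M1, M5 cover every topic at stipend 7 + 17 = 24.
Any cover uses at least 2 members; among all covering selections none totals below 24.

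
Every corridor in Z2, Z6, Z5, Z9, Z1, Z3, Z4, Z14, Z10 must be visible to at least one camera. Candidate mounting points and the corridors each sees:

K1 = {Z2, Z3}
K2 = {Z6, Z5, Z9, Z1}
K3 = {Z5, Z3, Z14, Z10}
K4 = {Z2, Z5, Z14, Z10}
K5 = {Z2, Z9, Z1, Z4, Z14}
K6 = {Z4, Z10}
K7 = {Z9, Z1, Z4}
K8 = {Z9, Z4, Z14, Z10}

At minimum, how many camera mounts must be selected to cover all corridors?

3

K1, K2, K8 together cover {Z2, Z6, Z5, Z9, Z1, Z3, Z4, Z14, Z10} — every corridor.
No 2 of the 8 camera mounts cover everything (all 28 pairs fall short), so 3 is minimum.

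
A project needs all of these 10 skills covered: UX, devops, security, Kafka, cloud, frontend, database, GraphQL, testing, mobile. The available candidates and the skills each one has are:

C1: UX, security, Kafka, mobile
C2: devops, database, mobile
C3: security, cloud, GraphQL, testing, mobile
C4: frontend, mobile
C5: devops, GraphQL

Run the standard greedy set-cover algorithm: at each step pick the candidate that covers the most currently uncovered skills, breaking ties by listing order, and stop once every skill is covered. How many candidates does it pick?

4

Pick 1: C3 covers 5 new skills (security, cloud, GraphQL, testing, mobile).
Pick 2: C1 covers 2 new skills (UX, Kafka).
Pick 3: C2 covers 2 new skills (devops, database).
Pick 4: C4 covers 1 new skills (frontend).
Greedy uses 4 candidates.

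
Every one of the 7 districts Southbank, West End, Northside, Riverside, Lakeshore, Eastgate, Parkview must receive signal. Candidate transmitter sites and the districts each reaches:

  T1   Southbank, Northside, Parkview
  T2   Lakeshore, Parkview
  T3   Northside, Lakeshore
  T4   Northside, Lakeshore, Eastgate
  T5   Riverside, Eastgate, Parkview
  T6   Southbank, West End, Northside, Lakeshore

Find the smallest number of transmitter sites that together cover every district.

2

T5, T6 together cover {Southbank, West End, Northside, Riverside, Lakeshore, Eastgate, Parkview} — every district.
No single transmitter site contains all 7 districts, so 2 is optimal.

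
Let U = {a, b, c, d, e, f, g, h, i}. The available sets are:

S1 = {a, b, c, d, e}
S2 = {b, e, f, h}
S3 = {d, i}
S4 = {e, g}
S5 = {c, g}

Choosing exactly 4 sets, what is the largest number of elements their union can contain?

Choosing S1, S2, S3, S4 covers {a, b, c, d, e, f, g, h, i} — 9 elements.
That is all 9 elements.

9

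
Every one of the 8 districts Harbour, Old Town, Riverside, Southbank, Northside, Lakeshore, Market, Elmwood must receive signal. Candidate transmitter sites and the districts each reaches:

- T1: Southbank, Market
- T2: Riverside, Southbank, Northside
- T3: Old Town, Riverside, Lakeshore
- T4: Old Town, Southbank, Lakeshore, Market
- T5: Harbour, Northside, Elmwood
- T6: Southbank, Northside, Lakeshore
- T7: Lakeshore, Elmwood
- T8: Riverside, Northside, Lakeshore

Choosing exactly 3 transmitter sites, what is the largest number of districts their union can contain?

Choosing T1, T3, T5 covers {Harbour, Old Town, Riverside, Southbank, Northside, Lakeshore, Market, Elmwood} — 8 districts.
That is all 8 districts.

8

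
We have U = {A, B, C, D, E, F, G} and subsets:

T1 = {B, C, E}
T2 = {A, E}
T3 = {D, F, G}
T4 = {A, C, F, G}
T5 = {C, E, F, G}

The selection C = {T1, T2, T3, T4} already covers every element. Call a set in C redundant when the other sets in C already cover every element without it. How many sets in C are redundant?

2

Drop T1: B uncovered — not redundant.
Drop T2: the rest still cover every element — redundant.
Drop T3: D uncovered — not redundant.
Drop T4: the rest still cover every element — redundant.
2 redundant: T2, T4.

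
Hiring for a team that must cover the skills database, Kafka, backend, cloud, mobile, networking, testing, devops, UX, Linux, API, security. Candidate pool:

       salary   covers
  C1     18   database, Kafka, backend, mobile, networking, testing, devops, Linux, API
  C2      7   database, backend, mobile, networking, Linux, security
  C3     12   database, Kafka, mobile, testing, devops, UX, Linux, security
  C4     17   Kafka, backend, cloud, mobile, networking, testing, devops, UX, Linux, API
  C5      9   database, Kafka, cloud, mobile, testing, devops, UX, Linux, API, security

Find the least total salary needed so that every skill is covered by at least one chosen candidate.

C2, C5 cover every skill at salary 7 + 9 = 16.
Any cover uses at least 2 candidates; among all covering selections none totals below 16.

16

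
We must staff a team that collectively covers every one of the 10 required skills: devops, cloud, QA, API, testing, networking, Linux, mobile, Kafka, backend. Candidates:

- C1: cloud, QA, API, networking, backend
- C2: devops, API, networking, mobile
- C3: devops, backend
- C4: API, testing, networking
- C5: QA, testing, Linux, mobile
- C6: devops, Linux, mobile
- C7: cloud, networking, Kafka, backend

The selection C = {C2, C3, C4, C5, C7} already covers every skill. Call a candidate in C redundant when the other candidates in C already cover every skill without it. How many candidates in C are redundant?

3

Drop C2: the rest still cover every skill — redundant.
Drop C3: the rest still cover every skill — redundant.
Drop C4: the rest still cover every skill — redundant.
Drop C5: QA, Linux uncovered — not redundant.
Drop C7: cloud, Kafka uncovered — not redundant.
3 redundant: C2, C3, C4.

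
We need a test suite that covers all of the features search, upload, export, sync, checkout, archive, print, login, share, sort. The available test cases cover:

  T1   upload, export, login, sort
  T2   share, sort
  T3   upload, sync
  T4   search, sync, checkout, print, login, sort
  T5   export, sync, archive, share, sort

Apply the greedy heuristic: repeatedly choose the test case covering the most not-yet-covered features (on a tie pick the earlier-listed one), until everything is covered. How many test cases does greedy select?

3

Pick 1: T4 covers 6 new features (search, sync, checkout, print, login, sort).
Pick 2: T5 covers 3 new features (export, archive, share).
Pick 3: T1 covers 1 new features (upload).
Greedy uses 3 test cases.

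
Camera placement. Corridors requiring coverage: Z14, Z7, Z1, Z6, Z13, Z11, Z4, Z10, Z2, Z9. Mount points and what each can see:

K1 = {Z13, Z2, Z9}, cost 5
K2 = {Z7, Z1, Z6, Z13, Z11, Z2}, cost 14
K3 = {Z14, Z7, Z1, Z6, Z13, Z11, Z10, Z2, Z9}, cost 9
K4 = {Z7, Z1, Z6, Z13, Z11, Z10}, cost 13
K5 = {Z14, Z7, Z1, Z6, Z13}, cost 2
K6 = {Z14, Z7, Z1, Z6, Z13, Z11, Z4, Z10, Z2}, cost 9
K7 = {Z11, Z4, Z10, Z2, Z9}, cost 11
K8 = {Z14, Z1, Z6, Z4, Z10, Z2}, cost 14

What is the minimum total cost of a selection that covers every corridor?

K5, K7 cover every corridor at cost 2 + 11 = 13.
Any cover uses at least 2 camera mounts; among all covering selections none totals below 13.

13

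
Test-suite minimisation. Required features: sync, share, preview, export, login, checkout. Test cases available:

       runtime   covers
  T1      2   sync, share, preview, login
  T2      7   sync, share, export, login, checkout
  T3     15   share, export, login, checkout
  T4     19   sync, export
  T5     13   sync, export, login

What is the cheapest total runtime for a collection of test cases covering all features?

9

T1, T2 cover every feature at runtime 2 + 7 = 9.
Any cover uses at least 2 test cases; among all covering selections none totals below 9.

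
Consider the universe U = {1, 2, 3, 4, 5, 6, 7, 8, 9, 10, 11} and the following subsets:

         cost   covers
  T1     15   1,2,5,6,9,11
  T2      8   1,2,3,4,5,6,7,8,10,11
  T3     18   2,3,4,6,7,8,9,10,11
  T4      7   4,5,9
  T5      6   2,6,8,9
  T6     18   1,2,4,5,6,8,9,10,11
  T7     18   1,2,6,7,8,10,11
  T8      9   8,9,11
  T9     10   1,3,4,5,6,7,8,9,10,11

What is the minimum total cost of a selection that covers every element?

14

T2, T5 cover every element at cost 8 + 6 = 14.
Any cover uses at least 2 sets; among all covering selections none totals below 14.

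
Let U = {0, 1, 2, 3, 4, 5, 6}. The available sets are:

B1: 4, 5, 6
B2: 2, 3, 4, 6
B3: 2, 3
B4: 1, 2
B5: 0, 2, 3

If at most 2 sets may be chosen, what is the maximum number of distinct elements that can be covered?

Choosing B1, B5 covers {0, 2, 3, 4, 5, 6} — 6 elements.
No choice of 2 sets does better; here 1 is left uncovered.

6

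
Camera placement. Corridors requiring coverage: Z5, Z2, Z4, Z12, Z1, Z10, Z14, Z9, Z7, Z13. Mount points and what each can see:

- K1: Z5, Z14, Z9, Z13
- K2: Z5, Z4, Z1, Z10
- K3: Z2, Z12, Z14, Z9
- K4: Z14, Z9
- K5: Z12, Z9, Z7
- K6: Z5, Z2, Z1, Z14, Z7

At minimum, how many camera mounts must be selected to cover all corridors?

4

K1, K2, K3, K5 together cover {Z5, Z2, Z4, Z12, Z1, Z10, Z14, Z9, Z7, Z13} — every corridor.
No 3 of the 6 camera mounts cover everything (all 20 triples fall short), so 4 is minimum.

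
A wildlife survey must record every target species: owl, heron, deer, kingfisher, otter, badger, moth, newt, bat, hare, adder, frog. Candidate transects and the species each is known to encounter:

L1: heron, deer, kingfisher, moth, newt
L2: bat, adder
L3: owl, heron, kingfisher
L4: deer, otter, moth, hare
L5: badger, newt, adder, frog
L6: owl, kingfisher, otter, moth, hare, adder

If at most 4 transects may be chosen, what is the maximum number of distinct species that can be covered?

12

Choosing L1, L2, L5, L6 covers {owl, heron, deer, kingfisher, otter, badger, moth, newt, bat, hare, adder, frog} — 12 species.
That is all 12 species.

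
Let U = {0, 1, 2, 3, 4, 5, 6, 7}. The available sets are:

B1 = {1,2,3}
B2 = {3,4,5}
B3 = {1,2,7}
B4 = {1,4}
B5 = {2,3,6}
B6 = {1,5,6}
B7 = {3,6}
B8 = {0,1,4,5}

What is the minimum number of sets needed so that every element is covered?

B3, B5, B8 together cover {0, 1, 2, 3, 4, 5, 6, 7} — every element.
No 2 of the 8 sets cover everything (all 28 pairs fall short), so 3 is minimum.

3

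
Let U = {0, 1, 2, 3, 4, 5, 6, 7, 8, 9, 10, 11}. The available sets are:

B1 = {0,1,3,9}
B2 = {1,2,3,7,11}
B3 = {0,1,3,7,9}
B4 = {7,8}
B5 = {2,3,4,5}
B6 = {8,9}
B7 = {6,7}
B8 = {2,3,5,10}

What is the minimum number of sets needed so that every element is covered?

6

B1, B2, B4, B5, B7, B8 together cover {0, 1, 2, 3, 4, 5, 6, 7, 8, 9, 10, 11} — every element.
No 5 of the 8 sets cover everything (all 56 size-5 selections fall short), so 6 is minimum.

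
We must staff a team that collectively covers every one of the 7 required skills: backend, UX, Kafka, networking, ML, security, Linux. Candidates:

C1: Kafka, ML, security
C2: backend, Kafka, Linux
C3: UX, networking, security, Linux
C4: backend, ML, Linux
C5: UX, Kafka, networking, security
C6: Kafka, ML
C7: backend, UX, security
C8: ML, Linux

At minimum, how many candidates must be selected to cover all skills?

2

C4, C5 together cover {backend, UX, Kafka, networking, ML, security, Linux} — every skill.
No single candidate contains all 7 skills, so 2 is optimal.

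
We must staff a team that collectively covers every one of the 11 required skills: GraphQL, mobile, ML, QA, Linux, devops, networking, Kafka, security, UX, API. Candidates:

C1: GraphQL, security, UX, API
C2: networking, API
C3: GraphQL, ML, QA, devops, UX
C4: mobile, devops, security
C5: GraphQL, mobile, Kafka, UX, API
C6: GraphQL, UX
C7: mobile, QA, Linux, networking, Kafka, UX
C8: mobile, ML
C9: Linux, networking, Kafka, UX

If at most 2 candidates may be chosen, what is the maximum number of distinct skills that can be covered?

Choosing C1, C7 covers {GraphQL, mobile, QA, Linux, networking, Kafka, security, UX, API} — 9 skills.
No choice of 2 candidates does better; here ML, devops are left uncovered.

9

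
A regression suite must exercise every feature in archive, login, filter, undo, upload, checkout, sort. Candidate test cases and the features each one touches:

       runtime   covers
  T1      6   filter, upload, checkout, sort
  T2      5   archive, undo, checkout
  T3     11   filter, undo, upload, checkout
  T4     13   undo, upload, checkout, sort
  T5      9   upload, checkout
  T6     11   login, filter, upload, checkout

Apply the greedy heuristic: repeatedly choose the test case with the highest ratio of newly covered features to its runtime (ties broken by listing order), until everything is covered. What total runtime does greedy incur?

Pick 1: T1 adds 4 new (filter, upload, checkout, sort) at runtime 6 (ratio 4/6).
Pick 2: T2 adds 2 new (archive, undo) at runtime 5 (ratio 2/5).
Pick 3: T6 adds 1 new (login) at runtime 11 (ratio 1/11).
Greedy total runtime: 6 + 5 + 11 = 22.

22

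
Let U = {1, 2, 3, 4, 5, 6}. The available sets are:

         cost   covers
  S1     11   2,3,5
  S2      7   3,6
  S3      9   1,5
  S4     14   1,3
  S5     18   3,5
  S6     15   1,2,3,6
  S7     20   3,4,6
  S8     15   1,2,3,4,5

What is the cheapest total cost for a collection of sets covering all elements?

22

S2, S8 cover every element at cost 7 + 15 = 22.
Any cover uses at least 2 sets; among all covering selections none totals below 22.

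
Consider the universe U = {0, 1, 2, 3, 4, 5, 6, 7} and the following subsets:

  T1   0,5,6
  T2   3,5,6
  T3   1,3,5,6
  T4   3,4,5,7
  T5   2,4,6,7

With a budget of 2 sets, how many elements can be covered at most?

Choosing T3, T5 covers {1, 2, 3, 4, 5, 6, 7} — 7 elements.
No choice of 2 sets does better; here 0 is left uncovered.

7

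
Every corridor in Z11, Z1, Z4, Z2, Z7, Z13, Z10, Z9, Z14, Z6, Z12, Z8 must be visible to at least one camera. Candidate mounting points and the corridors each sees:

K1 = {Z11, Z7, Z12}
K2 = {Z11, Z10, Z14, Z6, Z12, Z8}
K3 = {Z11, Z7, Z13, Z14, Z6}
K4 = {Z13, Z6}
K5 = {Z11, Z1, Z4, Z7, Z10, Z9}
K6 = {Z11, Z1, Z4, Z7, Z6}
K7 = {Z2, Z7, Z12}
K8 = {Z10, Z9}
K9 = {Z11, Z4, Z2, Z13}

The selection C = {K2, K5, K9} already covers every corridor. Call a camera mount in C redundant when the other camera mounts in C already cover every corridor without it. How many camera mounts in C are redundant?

Drop K2: Z14, Z6, Z12, Z8 uncovered — not redundant.
Drop K5: Z1, Z7, Z9 uncovered — not redundant.
Drop K9: Z2, Z13 uncovered — not redundant.
None of the camera mounts in C is redundant.

0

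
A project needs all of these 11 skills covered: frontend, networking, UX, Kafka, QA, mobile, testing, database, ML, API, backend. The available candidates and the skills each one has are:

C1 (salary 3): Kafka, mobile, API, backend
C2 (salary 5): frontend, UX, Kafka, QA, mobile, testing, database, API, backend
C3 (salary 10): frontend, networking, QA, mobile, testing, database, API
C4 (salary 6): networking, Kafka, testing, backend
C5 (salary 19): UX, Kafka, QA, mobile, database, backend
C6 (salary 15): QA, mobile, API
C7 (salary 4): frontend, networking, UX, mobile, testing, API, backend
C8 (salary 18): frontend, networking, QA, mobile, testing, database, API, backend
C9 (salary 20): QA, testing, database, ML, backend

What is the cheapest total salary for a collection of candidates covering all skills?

27

C1, C7, C9 cover every skill at salary 3 + 4 + 20 = 27.
Any cover uses at least 3 candidates; among all covering selections none totals below 27.
Greedy by coverage-per-salary would pick C2, C7, C9 for 29 — worse than the optimum 27.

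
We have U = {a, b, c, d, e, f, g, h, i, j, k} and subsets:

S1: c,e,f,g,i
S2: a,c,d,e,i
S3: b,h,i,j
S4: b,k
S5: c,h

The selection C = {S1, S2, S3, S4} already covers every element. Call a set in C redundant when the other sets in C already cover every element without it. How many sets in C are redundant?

0

Drop S1: f, g uncovered — not redundant.
Drop S2: a, d uncovered — not redundant.
Drop S3: h, j uncovered — not redundant.
Drop S4: k uncovered — not redundant.
None of the sets in C is redundant.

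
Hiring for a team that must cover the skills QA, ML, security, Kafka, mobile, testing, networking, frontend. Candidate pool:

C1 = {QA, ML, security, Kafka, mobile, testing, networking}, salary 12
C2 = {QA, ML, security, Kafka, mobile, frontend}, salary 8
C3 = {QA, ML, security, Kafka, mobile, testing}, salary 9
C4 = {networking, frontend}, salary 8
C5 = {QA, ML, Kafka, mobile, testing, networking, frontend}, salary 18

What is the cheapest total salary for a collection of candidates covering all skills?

17

C3, C4 cover every skill at salary 9 + 8 = 17.
Any cover uses at least 2 candidates; among all covering selections none totals below 17.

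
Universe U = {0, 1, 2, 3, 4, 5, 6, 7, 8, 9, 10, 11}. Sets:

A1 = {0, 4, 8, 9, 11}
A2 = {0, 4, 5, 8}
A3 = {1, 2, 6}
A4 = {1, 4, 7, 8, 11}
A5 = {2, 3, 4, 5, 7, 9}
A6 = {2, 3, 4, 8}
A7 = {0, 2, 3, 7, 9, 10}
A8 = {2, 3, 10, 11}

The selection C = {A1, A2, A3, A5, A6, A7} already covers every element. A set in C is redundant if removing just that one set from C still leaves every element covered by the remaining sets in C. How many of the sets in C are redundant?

Drop A1: 11 uncovered — not redundant.
Drop A2: the rest still cover every element — redundant.
Drop A3: 1, 6 uncovered — not redundant.
Drop A5: the rest still cover every element — redundant.
Drop A6: the rest still cover every element — redundant.
Drop A7: 10 uncovered — not redundant.
3 redundant: A2, A5, A6.

3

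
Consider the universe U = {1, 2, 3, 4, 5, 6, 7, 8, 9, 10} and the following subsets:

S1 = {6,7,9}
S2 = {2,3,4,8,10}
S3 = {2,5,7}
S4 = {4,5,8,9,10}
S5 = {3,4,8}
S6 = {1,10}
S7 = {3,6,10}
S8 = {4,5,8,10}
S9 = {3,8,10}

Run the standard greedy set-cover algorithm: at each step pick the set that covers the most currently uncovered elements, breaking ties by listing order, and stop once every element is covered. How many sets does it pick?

Pick 1: S2 covers 5 new elements (2, 3, 4, 8, 10).
Pick 2: S1 covers 3 new elements (6, 7, 9).
Pick 3: S3 covers 1 new elements (5).
Pick 4: S6 covers 1 new elements (1).
Greedy uses 4 sets.

4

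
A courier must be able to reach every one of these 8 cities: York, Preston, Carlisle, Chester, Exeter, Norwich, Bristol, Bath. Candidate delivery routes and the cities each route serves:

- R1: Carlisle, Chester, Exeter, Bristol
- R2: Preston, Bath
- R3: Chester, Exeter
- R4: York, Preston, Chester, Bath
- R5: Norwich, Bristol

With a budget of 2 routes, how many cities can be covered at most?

7

Choosing R1, R4 covers {York, Preston, Carlisle, Chester, Exeter, Bristol, Bath} — 7 cities.
No choice of 2 routes does better; here Norwich is left uncovered.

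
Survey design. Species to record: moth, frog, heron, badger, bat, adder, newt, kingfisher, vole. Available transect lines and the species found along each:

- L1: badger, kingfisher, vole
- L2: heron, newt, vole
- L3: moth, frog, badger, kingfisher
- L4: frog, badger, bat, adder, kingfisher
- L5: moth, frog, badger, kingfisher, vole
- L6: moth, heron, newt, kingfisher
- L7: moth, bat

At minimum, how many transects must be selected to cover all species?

L1, L4, L6 together cover {moth, frog, heron, badger, bat, adder, newt, kingfisher, vole} — every species.
No 2 of the 7 transects cover everything (all 21 pairs fall short), so 3 is minimum.

3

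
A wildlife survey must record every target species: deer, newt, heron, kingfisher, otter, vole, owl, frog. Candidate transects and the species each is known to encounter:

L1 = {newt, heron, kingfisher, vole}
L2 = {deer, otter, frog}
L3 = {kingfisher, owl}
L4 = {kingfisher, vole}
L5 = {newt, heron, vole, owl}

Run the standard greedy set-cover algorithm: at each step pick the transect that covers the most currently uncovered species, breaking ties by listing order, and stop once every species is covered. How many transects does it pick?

Pick 1: L1 covers 4 new species (newt, heron, kingfisher, vole).
Pick 2: L2 covers 3 new species (deer, otter, frog).
Pick 3: L3 covers 1 new species (owl).
Greedy uses 3 transects.

3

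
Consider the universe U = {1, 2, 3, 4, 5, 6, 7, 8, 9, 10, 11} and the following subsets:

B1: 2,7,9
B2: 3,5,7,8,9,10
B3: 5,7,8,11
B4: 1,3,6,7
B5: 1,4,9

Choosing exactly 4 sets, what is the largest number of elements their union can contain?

Choosing B1, B2, B3, B4 covers {1, 2, 3, 5, 6, 7, 8, 9, 10, 11} — 10 elements.
No choice of 4 sets does better; here 4 is left uncovered.

10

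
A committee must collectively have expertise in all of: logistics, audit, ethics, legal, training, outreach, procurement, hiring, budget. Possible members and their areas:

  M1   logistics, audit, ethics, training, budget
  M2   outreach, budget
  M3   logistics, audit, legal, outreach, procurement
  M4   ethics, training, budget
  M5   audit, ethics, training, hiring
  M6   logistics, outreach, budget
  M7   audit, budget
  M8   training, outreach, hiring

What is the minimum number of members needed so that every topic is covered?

M1, M3, M5 together cover {logistics, audit, ethics, legal, training, outreach, procurement, hiring, budget} — every topic.
No 2 of the 8 members cover everything (all 28 pairs fall short), so 3 is minimum.

3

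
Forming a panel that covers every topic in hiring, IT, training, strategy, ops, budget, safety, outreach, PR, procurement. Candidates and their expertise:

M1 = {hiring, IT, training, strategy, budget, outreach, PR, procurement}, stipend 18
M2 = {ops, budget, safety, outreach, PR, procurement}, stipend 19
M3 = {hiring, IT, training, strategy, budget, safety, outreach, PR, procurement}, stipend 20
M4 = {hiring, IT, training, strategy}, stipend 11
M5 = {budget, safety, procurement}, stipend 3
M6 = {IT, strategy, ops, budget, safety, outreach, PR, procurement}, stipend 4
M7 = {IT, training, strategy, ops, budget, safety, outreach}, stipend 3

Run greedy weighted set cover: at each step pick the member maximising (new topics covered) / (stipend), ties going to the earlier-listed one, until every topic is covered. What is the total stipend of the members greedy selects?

Pick 1: M7 adds 7 new (IT, training, strategy, ops, budget, safety, outreach) at stipend 3 (ratio 7/3).
Pick 2: M6 adds 2 new (PR, procurement) at stipend 4 (ratio 2/4).
Pick 3: M4 adds 1 new (hiring) at stipend 11 (ratio 1/11).
Greedy total stipend: 3 + 4 + 11 = 18. (The true optimum is 15, so greedy overshoots here.)

18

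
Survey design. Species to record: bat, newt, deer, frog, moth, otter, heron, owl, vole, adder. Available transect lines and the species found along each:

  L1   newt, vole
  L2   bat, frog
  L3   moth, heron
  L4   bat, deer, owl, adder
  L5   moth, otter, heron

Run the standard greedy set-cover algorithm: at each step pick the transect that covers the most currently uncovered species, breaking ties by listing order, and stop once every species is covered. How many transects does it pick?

Pick 1: L4 covers 4 new species (bat, deer, owl, adder).
Pick 2: L5 covers 3 new species (moth, otter, heron).
Pick 3: L1 covers 2 new species (newt, vole).
Pick 4: L2 covers 1 new species (frog).
Greedy uses 4 transects.

4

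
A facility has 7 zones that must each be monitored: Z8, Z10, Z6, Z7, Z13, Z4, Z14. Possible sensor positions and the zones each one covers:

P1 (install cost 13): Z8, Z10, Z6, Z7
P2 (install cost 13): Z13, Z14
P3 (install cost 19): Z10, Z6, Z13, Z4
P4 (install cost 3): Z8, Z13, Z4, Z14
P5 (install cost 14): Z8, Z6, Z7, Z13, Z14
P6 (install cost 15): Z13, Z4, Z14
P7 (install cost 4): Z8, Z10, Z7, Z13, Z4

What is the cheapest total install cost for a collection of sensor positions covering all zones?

16

P1, P4 cover every zone at install cost 13 + 3 = 16.
Any cover uses at least 2 sensor positions; among all covering selections none totals below 16.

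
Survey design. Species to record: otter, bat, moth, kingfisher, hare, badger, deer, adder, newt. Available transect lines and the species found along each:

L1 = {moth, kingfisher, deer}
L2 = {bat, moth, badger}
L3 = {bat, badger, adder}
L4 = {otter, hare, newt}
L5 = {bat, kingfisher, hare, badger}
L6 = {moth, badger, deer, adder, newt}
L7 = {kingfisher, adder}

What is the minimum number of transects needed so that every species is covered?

L1, L3, L4 together cover {otter, bat, moth, kingfisher, hare, badger, deer, adder, newt} — every species.
No 2 of the 7 transects cover everything (all 21 pairs fall short), so 3 is minimum.

3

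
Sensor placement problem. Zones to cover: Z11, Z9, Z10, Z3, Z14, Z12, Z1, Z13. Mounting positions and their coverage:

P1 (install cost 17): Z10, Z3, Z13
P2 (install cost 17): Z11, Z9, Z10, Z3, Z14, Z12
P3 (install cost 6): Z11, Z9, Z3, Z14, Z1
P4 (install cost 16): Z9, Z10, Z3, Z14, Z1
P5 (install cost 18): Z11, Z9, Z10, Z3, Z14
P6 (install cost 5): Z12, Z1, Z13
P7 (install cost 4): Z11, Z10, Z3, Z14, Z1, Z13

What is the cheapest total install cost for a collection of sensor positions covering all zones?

P3, P6, P7 cover every zone at install cost 6 + 5 + 4 = 15.
Any cover uses at least 2 sensor positions; among all covering selections none totals below 15.

15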